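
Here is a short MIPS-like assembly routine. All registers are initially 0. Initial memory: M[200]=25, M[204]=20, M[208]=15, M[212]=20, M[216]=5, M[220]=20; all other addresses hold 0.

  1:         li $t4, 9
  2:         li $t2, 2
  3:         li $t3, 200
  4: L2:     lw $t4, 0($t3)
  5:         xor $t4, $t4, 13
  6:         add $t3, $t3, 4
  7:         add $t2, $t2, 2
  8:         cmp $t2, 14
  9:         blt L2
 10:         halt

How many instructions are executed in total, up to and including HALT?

$t4=9
$t2=2
$t3=200
$t4=M[200]=25
$t4=25^13=20
$t3=200+4=204
$t2=2+2=4
cmp $t2, 14  (cmp 4,14)
blt L2: taken
$t4=M[204]=20
$t4=20^13=25
$t3=204+4=208
$t2=4+2=6
cmp $t2, 14  (cmp 6,14)
blt L2: taken
$t4=M[208]=15
$t4=15^13=2
$t3=208+4=212
$t2=6+2=8
cmp $t2, 14  (cmp 8,14)
blt L2: taken
$t4=M[212]=20
$t4=20^13=25
$t3=212+4=216
$t2=8+2=10
cmp $t2, 14  (cmp 10,14)
blt L2: taken
$t4=M[216]=5
$t4=5^13=8
$t3=216+4=220
$t2=10+2=12
cmp $t2, 14  (cmp 12,14)
blt L2: taken
$t4=M[220]=20
$t4=20^13=25
$t3=220+4=224
$t2=12+2=14
cmp $t2, 14  (cmp 14,14)
blt L2: not taken
halt.
Total executed instructions: 40.

40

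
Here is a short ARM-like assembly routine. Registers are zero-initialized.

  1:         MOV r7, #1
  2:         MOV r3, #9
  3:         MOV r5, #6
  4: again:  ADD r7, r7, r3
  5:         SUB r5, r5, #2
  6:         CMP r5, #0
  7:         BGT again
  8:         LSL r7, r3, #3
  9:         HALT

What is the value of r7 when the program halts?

72

r7=1
r3=9
r5=6
r7=1+9=10
r5=6-2=4
CMP r5, #0  (cmp 4,0)
BGT again: taken
r7=10+9=19
r5=4-2=2
CMP r5, #0  (cmp 2,0)
BGT again: taken
r7=19+9=28
r5=2-2=0
CMP r5, #0  (cmp 0,0)
BGT again: not taken
r7=9<<3=72
halt.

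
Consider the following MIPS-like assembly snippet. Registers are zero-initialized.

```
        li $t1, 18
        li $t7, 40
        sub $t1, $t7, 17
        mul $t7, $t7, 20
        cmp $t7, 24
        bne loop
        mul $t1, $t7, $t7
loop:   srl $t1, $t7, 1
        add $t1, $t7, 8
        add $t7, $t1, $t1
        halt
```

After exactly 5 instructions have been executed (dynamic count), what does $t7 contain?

800

after li $t1, 18: $t1=18
after li $t7, 40: $t7=40
after sub $t1, $t7, 17: $t1=40-17=23
after mul $t7, $t7, 20: $t7=40*20=800
cmp $t7, 24  (cmp 800,24)
After step 5: $t7 = 800.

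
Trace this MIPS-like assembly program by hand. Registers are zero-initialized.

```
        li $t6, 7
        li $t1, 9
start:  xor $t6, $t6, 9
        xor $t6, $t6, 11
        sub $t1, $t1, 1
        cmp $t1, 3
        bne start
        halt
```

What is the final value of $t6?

after li $t6, 7: $t6=7
after li $t1, 9: $t1=9
after xor $t6, $t6, 9: $t6=7^9=14
after xor $t6, $t6, 11: $t6=14^11=5
after sub $t1, $t1, 1: $t1=9-1=8
cmp $t1, 3  (cmp 8,3)
bne start: taken
after xor $t6, $t6, 9: $t6=5^9=12
after xor $t6, $t6, 11: $t6=12^11=7
after sub $t1, $t1, 1: $t1=8-1=7
cmp $t1, 3  (cmp 7,3)
bne start: taken
after xor $t6, $t6, 9: $t6=7^9=14
after xor $t6, $t6, 11: $t6=14^11=5
after sub $t1, $t1, 1: $t1=7-1=6
cmp $t1, 3  (cmp 6,3)
bne start: taken
after xor $t6, $t6, 9: $t6=5^9=12
after xor $t6, $t6, 11: $t6=12^11=7
after sub $t1, $t1, 1: $t1=6-1=5
cmp $t1, 3  (cmp 5,3)
bne start: taken
after xor $t6, $t6, 9: $t6=7^9=14
after xor $t6, $t6, 11: $t6=14^11=5
after sub $t1, $t1, 1: $t1=5-1=4
cmp $t1, 3  (cmp 4,3)
bne start: taken
after xor $t6, $t6, 9: $t6=5^9=12
after xor $t6, $t6, 11: $t6=12^11=7
after sub $t1, $t1, 1: $t1=4-1=3
cmp $t1, 3  (cmp 3,3)
bne start: not taken
halt.

7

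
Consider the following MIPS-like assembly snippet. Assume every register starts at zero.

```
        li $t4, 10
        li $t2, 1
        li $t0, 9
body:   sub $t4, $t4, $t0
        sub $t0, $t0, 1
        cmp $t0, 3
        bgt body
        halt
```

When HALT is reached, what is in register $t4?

after li $t4, 10: $t4=10
after li $t2, 1: $t2=1
after li $t0, 9: $t0=9
after sub $t4, $t4, $t0: $t4=10-9=1
after sub $t0, $t0, 1: $t0=9-1=8
cmp $t0, 3  (cmp 8,3)
bgt body: taken
after sub $t4, $t4, $t0: $t4=1-8=-7
after sub $t0, $t0, 1: $t0=8-1=7
cmp $t0, 3  (cmp 7,3)
bgt body: taken
after sub $t4, $t4, $t0: $t4=(-7)-7=-14
after sub $t0, $t0, 1: $t0=7-1=6
cmp $t0, 3  (cmp 6,3)
bgt body: taken
after sub $t4, $t4, $t0: $t4=(-14)-6=-20
after sub $t0, $t0, 1: $t0=6-1=5
cmp $t0, 3  (cmp 5,3)
bgt body: taken
after sub $t4, $t4, $t0: $t4=(-20)-5=-25
after sub $t0, $t0, 1: $t0=5-1=4
cmp $t0, 3  (cmp 4,3)
bgt body: taken
after sub $t4, $t4, $t0: $t4=(-25)-4=-29
after sub $t0, $t0, 1: $t0=4-1=3
cmp $t0, 3  (cmp 3,3)
bgt body: not taken
halt.

-29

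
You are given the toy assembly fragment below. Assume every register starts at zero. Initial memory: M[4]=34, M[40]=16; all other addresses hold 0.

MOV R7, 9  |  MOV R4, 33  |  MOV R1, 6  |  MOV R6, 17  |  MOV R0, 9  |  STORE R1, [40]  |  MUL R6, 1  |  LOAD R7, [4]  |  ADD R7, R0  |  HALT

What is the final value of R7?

after MOV R7, 9: R7=9
after MOV R4, 33: R4=33
after MOV R1, 6: R1=6
after MOV R6, 17: R6=17
after MOV R0, 9: R0=9
STORE R1, [40] → M[40]=6
after MUL R6, 1: R6=17*1=17
after LOAD R7, [4]: R7=M[4]=34
after ADD R7, R0: R7=34+9=43
halt.

43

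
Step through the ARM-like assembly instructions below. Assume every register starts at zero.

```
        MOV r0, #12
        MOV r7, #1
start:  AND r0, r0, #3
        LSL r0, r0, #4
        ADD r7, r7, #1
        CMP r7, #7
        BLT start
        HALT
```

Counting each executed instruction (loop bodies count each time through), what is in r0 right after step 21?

0

MOV r0, #12 → r0=12
MOV r7, #1 → r7=1
AND r0, r0, #3 → r0=12&3=0
LSL r0, r0, #4 → r0=0<<4=0
ADD r7, r7, #1 → r7=1+1=2
CMP r7, #7  (cmp 2,7)
BLT start: taken
AND r0, r0, #3 → r0=0&3=0
LSL r0, r0, #4 → r0=0<<4=0
ADD r7, r7, #1 → r7=2+1=3
CMP r7, #7  (cmp 3,7)
BLT start: taken
AND r0, r0, #3 → r0=0&3=0
LSL r0, r0, #4 → r0=0<<4=0
ADD r7, r7, #1 → r7=3+1=4
CMP r7, #7  (cmp 4,7)
BLT start: taken
AND r0, r0, #3 → r0=0&3=0
LSL r0, r0, #4 → r0=0<<4=0
ADD r7, r7, #1 → r7=4+1=5
CMP r7, #7  (cmp 5,7)
After step 21: r0 = 0.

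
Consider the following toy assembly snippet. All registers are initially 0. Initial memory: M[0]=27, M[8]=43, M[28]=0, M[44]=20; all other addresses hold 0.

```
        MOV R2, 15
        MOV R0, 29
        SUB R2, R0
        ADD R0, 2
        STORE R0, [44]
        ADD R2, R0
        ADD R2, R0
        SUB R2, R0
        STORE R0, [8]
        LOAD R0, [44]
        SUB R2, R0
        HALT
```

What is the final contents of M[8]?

31

after MOV R2, 15: R2=15
after MOV R0, 29: R0=29
after SUB R2, R0: R2=15-29=-14
after ADD R0, 2: R0=29+2=31
STORE R0, [44] → M[44]=31
after ADD R2, R0: R2=(-14)+31=17
after ADD R2, R0: R2=17+31=48
after SUB R2, R0: R2=48-31=17
STORE R0, [8] → M[8]=31
after LOAD R0, [44]: R0=M[44]=31
after SUB R2, R0: R2=17-31=-14
halt.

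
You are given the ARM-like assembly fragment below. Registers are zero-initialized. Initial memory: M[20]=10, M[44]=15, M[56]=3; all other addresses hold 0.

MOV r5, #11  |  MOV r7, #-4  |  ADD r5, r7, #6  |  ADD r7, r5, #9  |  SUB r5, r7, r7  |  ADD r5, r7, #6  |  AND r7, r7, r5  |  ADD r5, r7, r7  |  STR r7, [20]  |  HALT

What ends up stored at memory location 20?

after MOV r5, #11: r5=11
after MOV r7, #-4: r7=-4
after ADD r5, r7, #6: r5=(-4)+6=2
after ADD r7, r5, #9: r7=2+9=11
after SUB r5, r7, r7: r5=11-11=0
after ADD r5, r7, #6: r5=11+6=17
after AND r7, r7, r5: r7=11&17=1
after ADD r5, r7, r7: r5=1+1=2
STR r7, [20] → M[20]=1
halt.

1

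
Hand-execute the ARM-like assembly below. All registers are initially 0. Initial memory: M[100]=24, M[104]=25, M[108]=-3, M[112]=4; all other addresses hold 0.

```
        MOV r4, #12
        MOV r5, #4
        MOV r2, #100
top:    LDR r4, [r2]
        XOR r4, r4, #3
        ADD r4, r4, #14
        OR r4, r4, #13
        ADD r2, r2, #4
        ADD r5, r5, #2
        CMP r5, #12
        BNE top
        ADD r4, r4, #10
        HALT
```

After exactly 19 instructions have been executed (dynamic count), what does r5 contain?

MOV r4, #12 → r4=12
MOV r5, #4 → r5=4
MOV r2, #100 → r2=100
LDR r4, [r2] → r4=M[100]=24
XOR r4, r4, #3 → r4=24^3=27
ADD r4, r4, #14 → r4=27+14=41
OR r4, r4, #13 → r4=41|13=45
ADD r2, r2, #4 → r2=100+4=104
ADD r5, r5, #2 → r5=4+2=6
CMP r5, #12  (cmp 6,12)
BNE top: taken
LDR r4, [r2] → r4=M[104]=25
XOR r4, r4, #3 → r4=25^3=26
ADD r4, r4, #14 → r4=26+14=40
OR r4, r4, #13 → r4=40|13=45
ADD r2, r2, #4 → r2=104+4=108
ADD r5, r5, #2 → r5=6+2=8
CMP r5, #12  (cmp 8,12)
BNE top: taken
After step 19: r5 = 8.

8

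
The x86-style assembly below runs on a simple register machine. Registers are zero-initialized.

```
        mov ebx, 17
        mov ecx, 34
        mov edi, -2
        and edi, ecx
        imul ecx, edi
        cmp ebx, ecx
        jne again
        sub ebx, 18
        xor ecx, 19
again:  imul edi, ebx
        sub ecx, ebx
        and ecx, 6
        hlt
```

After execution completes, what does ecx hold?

2

ebx=17
ecx=34
edi=-2
edi=(-2)&34=34
ecx=34*34=1156
cmp ebx, ecx  (cmp 17,1156)
jne again: taken
edi=34*17=578
ecx=1156-17=1139
ecx=1139&6=2
halt.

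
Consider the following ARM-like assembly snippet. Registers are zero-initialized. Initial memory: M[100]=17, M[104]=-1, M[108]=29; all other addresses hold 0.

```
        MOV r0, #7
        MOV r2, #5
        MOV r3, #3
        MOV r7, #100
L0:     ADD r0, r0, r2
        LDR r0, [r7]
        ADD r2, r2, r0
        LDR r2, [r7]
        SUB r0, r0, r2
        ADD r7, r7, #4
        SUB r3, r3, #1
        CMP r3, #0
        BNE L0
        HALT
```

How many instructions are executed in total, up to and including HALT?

32

MOV r0, #7 → r0=7
MOV r2, #5 → r2=5
MOV r3, #3 → r3=3
MOV r7, #100 → r7=100
ADD r0, r0, r2 → r0=7+5=12
LDR r0, [r7] → r0=M[100]=17
ADD r2, r2, r0 → r2=5+17=22
LDR r2, [r7] → r2=M[100]=17
SUB r0, r0, r2 → r0=17-17=0
ADD r7, r7, #4 → r7=100+4=104
SUB r3, r3, #1 → r3=3-1=2
CMP r3, #0  (cmp 2,0)
BNE L0: taken
ADD r0, r0, r2 → r0=0+17=17
LDR r0, [r7] → r0=M[104]=-1
ADD r2, r2, r0 → r2=17+(-1)=16
LDR r2, [r7] → r2=M[104]=-1
SUB r0, r0, r2 → r0=(-1)-(-1)=0
ADD r7, r7, #4 → r7=104+4=108
SUB r3, r3, #1 → r3=2-1=1
CMP r3, #0  (cmp 1,0)
BNE L0: taken
ADD r0, r0, r2 → r0=0+(-1)=-1
LDR r0, [r7] → r0=M[108]=29
ADD r2, r2, r0 → r2=(-1)+29=28
LDR r2, [r7] → r2=M[108]=29
SUB r0, r0, r2 → r0=29-29=0
ADD r7, r7, #4 → r7=108+4=112
SUB r3, r3, #1 → r3=1-1=0
CMP r3, #0  (cmp 0,0)
BNE L0: not taken
halt.
Total executed instructions: 32.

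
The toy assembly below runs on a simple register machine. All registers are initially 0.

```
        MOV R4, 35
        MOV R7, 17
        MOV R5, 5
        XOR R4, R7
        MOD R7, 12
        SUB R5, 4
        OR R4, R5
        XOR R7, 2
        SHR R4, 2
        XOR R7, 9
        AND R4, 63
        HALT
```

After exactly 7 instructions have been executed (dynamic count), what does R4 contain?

51

R4=35
R7=17
R5=5
R4=35^17=50
R7=17%12=5
R5=5-4=1
R4=50|1=51
After step 7: R4 = 51.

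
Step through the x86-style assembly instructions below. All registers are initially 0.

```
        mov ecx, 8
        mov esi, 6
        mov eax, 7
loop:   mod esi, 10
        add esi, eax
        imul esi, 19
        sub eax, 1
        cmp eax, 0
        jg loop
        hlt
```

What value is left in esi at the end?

190

mov ecx, 8 → ecx=8
mov esi, 6 → esi=6
mov eax, 7 → eax=7
mod esi, 10 → esi=6%10=6
add esi, eax → esi=6+7=13
imul esi, 19 → esi=13*19=247
sub eax, 1 → eax=7-1=6
cmp eax, 0  (cmp 6,0)
jg loop: taken
mod esi, 10 → esi=247%10=7
add esi, eax → esi=7+6=13
imul esi, 19 → esi=13*19=247
sub eax, 1 → eax=6-1=5
cmp eax, 0  (cmp 5,0)
jg loop: taken
mod esi, 10 → esi=247%10=7
add esi, eax → esi=7+5=12
imul esi, 19 → esi=12*19=228
sub eax, 1 → eax=5-1=4
cmp eax, 0  (cmp 4,0)
jg loop: taken
mod esi, 10 → esi=228%10=8
add esi, eax → esi=8+4=12
imul esi, 19 → esi=12*19=228
sub eax, 1 → eax=4-1=3
cmp eax, 0  (cmp 3,0)
jg loop: taken
mod esi, 10 → esi=228%10=8
add esi, eax → esi=8+3=11
imul esi, 19 → esi=11*19=209
sub eax, 1 → eax=3-1=2
cmp eax, 0  (cmp 2,0)
jg loop: taken
mod esi, 10 → esi=209%10=9
add esi, eax → esi=9+2=11
imul esi, 19 → esi=11*19=209
sub eax, 1 → eax=2-1=1
cmp eax, 0  (cmp 1,0)
jg loop: taken
mod esi, 10 → esi=209%10=9
add esi, eax → esi=9+1=10
imul esi, 19 → esi=10*19=190
sub eax, 1 → eax=1-1=0
cmp eax, 0  (cmp 0,0)
jg loop: not taken
halt.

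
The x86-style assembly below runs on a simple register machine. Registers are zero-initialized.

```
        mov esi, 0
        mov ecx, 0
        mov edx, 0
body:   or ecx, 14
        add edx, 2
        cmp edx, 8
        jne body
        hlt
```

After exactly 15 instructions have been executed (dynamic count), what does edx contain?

after mov esi, 0: esi=0
after mov ecx, 0: ecx=0
after mov edx, 0: edx=0
after or ecx, 14: ecx=0|14=14
after add edx, 2: edx=0+2=2
cmp edx, 8  (cmp 2,8)
jne body: taken
after or ecx, 14: ecx=14|14=14
after add edx, 2: edx=2+2=4
cmp edx, 8  (cmp 4,8)
jne body: taken
after or ecx, 14: ecx=14|14=14
after add edx, 2: edx=4+2=6
cmp edx, 8  (cmp 6,8)
jne body: taken
After step 15: edx = 6.

6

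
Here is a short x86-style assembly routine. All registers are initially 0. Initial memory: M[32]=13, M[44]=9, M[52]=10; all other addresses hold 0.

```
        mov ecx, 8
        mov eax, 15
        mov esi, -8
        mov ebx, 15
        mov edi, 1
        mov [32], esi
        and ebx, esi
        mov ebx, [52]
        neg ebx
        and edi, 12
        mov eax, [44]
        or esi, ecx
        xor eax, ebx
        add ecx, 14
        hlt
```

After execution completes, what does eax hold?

after mov ecx, 8: ecx=8
after mov eax, 15: eax=15
after mov esi, -8: esi=-8
after mov ebx, 15: ebx=15
after mov edi, 1: edi=1
mov [32], esi → M[32]=-8
after and ebx, esi: ebx=15&(-8)=8
after mov ebx, [52]: ebx=M[52]=10
after neg ebx: ebx=-(10)=-10
after and edi, 12: edi=1&12=0
after mov eax, [44]: eax=M[44]=9
after or esi, ecx: esi=(-8)|8=-8
after xor eax, ebx: eax=9^(-10)=-1
after add ecx, 14: ecx=8+14=22
halt.

-1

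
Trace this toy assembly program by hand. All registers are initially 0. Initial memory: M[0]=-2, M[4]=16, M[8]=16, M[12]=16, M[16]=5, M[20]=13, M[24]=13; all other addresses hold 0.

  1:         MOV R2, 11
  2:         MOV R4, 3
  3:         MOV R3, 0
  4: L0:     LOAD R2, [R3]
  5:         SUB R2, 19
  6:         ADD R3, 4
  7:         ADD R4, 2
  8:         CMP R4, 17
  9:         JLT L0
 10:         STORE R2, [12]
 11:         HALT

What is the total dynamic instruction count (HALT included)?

47

after MOV R2, 11: R2=11
after MOV R4, 3: R4=3
after MOV R3, 0: R3=0
after LOAD R2, [R3]: R2=M[0]=-2
after SUB R2, 19: R2=(-2)-19=-21
after ADD R3, 4: R3=0+4=4
after ADD R4, 2: R4=3+2=5
CMP R4, 17  (cmp 5,17)
JLT L0: taken
after LOAD R2, [R3]: R2=M[4]=16
after SUB R2, 19: R2=16-19=-3
after ADD R3, 4: R3=4+4=8
after ADD R4, 2: R4=5+2=7
CMP R4, 17  (cmp 7,17)
JLT L0: taken
after LOAD R2, [R3]: R2=M[8]=16
after SUB R2, 19: R2=16-19=-3
after ADD R3, 4: R3=8+4=12
after ADD R4, 2: R4=7+2=9
CMP R4, 17  (cmp 9,17)
JLT L0: taken
after LOAD R2, [R3]: R2=M[12]=16
after SUB R2, 19: R2=16-19=-3
after ADD R3, 4: R3=12+4=16
after ADD R4, 2: R4=9+2=11
CMP R4, 17  (cmp 11,17)
JLT L0: taken
after LOAD R2, [R3]: R2=M[16]=5
after SUB R2, 19: R2=5-19=-14
after ADD R3, 4: R3=16+4=20
after ADD R4, 2: R4=11+2=13
CMP R4, 17  (cmp 13,17)
JLT L0: taken
after LOAD R2, [R3]: R2=M[20]=13
after SUB R2, 19: R2=13-19=-6
after ADD R3, 4: R3=20+4=24
after ADD R4, 2: R4=13+2=15
CMP R4, 17  (cmp 15,17)
JLT L0: taken
after LOAD R2, [R3]: R2=M[24]=13
after SUB R2, 19: R2=13-19=-6
after ADD R3, 4: R3=24+4=28
after ADD R4, 2: R4=15+2=17
CMP R4, 17  (cmp 17,17)
JLT L0: not taken
STORE R2, [12] → M[12]=-6
halt.
Total executed instructions: 47.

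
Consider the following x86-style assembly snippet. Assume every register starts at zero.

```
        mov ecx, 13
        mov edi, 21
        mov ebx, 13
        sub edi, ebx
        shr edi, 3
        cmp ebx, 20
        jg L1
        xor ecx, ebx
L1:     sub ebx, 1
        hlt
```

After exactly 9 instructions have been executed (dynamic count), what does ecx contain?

ecx=13
edi=21
ebx=13
edi=21-13=8
edi=8>>3=1
cmp ebx, 20  (cmp 13,20)
jg L1: not taken
ecx=13^13=0
ebx=13-1=12
After step 9: ecx = 0.

0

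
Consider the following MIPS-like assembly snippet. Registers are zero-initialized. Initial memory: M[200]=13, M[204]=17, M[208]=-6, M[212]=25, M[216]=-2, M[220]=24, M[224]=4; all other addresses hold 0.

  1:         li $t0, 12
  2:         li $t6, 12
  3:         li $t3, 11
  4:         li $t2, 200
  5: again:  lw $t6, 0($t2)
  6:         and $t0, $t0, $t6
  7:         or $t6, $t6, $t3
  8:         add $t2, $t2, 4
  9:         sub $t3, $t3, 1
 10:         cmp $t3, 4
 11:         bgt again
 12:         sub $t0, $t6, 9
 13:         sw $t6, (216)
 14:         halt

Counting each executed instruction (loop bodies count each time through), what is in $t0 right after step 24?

li $t0, 12 → $t0=12
li $t6, 12 → $t6=12
li $t3, 11 → $t3=11
li $t2, 200 → $t2=200
lw $t6, 0($t2) → $t6=M[200]=13
and $t0, $t0, $t6 → $t0=12&13=12
or $t6, $t6, $t3 → $t6=13|11=15
add $t2, $t2, 4 → $t2=200+4=204
sub $t3, $t3, 1 → $t3=11-1=10
cmp $t3, 4  (cmp 10,4)
bgt again: taken
lw $t6, 0($t2) → $t6=M[204]=17
and $t0, $t0, $t6 → $t0=12&17=0
or $t6, $t6, $t3 → $t6=17|10=27
add $t2, $t2, 4 → $t2=204+4=208
sub $t3, $t3, 1 → $t3=10-1=9
cmp $t3, 4  (cmp 9,4)
bgt again: taken
lw $t6, 0($t2) → $t6=M[208]=-6
and $t0, $t0, $t6 → $t0=0&(-6)=0
or $t6, $t6, $t3 → $t6=(-6)|9=-5
add $t2, $t2, 4 → $t2=208+4=212
sub $t3, $t3, 1 → $t3=9-1=8
cmp $t3, 4  (cmp 8,4)
After step 24: $t0 = 0.

0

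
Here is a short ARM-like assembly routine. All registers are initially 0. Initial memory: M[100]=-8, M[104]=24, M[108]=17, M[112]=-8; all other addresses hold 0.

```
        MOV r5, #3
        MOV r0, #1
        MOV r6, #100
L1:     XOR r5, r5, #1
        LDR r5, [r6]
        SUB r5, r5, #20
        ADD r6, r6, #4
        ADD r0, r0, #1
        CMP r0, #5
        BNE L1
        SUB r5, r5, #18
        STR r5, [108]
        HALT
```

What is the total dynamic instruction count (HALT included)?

after MOV r5, #3: r5=3
after MOV r0, #1: r0=1
after MOV r6, #100: r6=100
after XOR r5, r5, #1: r5=3^1=2
after LDR r5, [r6]: r5=M[100]=-8
after SUB r5, r5, #20: r5=(-8)-20=-28
after ADD r6, r6, #4: r6=100+4=104
after ADD r0, r0, #1: r0=1+1=2
CMP r0, #5  (cmp 2,5)
BNE L1: taken
after XOR r5, r5, #1: r5=(-28)^1=-27
after LDR r5, [r6]: r5=M[104]=24
after SUB r5, r5, #20: r5=24-20=4
after ADD r6, r6, #4: r6=104+4=108
after ADD r0, r0, #1: r0=2+1=3
CMP r0, #5  (cmp 3,5)
BNE L1: taken
after XOR r5, r5, #1: r5=4^1=5
after LDR r5, [r6]: r5=M[108]=17
after SUB r5, r5, #20: r5=17-20=-3
after ADD r6, r6, #4: r6=108+4=112
after ADD r0, r0, #1: r0=3+1=4
CMP r0, #5  (cmp 4,5)
BNE L1: taken
after XOR r5, r5, #1: r5=(-3)^1=-4
after LDR r5, [r6]: r5=M[112]=-8
after SUB r5, r5, #20: r5=(-8)-20=-28
after ADD r6, r6, #4: r6=112+4=116
after ADD r0, r0, #1: r0=4+1=5
CMP r0, #5  (cmp 5,5)
BNE L1: not taken
after SUB r5, r5, #18: r5=(-28)-18=-46
STR r5, [108] → M[108]=-46
halt.
Total executed instructions: 34.

34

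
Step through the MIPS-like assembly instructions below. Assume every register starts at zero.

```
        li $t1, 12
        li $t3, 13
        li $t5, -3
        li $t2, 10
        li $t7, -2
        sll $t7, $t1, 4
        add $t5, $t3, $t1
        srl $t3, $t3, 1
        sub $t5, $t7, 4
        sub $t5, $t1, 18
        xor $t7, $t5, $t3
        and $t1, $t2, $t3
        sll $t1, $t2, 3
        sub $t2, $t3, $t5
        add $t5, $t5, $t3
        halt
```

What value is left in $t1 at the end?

80

$t1=12
$t3=13
$t5=-3
$t2=10
$t7=-2
$t7=12<<4=192
$t5=13+12=25
$t3=13>>1=6
$t5=192-4=188
$t5=12-18=-6
$t7=(-6)^6=-4
$t1=10&6=2
$t1=10<<3=80
$t2=6-(-6)=12
$t5=(-6)+6=0
halt.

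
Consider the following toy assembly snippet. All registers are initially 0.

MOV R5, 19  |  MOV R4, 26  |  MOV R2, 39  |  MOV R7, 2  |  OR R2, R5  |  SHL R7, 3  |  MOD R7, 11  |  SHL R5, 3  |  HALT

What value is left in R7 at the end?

R5=19
R4=26
R2=39
R7=2
R2=39|19=55
R7=2<<3=16
R7=16%11=5
R5=19<<3=152
halt.

5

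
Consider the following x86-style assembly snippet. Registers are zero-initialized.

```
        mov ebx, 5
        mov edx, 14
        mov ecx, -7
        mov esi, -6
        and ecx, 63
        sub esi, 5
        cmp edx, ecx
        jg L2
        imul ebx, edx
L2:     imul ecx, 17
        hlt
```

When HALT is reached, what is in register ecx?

ebx=5
edx=14
ecx=-7
esi=-6
ecx=(-7)&63=57
esi=(-6)-5=-11
cmp edx, ecx  (cmp 14,57)
jg L2: not taken
ebx=5*14=70
ecx=57*17=969
halt.

969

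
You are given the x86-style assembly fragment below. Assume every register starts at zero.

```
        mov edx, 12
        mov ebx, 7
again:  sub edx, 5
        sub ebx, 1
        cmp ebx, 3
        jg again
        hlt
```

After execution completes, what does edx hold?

after mov edx, 12: edx=12
after mov ebx, 7: ebx=7
after sub edx, 5: edx=12-5=7
after sub ebx, 1: ebx=7-1=6
cmp ebx, 3  (cmp 6,3)
jg again: taken
after sub edx, 5: edx=7-5=2
after sub ebx, 1: ebx=6-1=5
cmp ebx, 3  (cmp 5,3)
jg again: taken
after sub edx, 5: edx=2-5=-3
after sub ebx, 1: ebx=5-1=4
cmp ebx, 3  (cmp 4,3)
jg again: taken
after sub edx, 5: edx=(-3)-5=-8
after sub ebx, 1: ebx=4-1=3
cmp ebx, 3  (cmp 3,3)
jg again: not taken
halt.

-8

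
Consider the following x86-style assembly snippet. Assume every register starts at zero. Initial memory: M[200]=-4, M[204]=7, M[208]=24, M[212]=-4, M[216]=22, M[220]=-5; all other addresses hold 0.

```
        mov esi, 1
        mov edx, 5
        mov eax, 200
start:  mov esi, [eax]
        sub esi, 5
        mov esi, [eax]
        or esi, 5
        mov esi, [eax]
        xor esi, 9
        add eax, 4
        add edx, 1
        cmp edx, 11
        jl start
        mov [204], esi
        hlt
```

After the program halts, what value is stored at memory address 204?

-14

esi=1
edx=5
eax=200
esi=M[200]=-4
esi=(-4)-5=-9
esi=M[200]=-4
esi=(-4)|5=-3
esi=M[200]=-4
esi=(-4)^9=-11
eax=200+4=204
edx=5+1=6
cmp edx, 11  (cmp 6,11)
jl start: taken
esi=M[204]=7
esi=7-5=2
esi=M[204]=7
esi=7|5=7
esi=M[204]=7
esi=7^9=14
eax=204+4=208
edx=6+1=7
cmp edx, 11  (cmp 7,11)
jl start: taken
esi=M[208]=24
esi=24-5=19
esi=M[208]=24
esi=24|5=29
esi=M[208]=24
esi=24^9=17
eax=208+4=212
edx=7+1=8
cmp edx, 11  (cmp 8,11)
jl start: taken
esi=M[212]=-4
esi=(-4)-5=-9
esi=M[212]=-4
esi=(-4)|5=-3
esi=M[212]=-4
esi=(-4)^9=-11
eax=212+4=216
edx=8+1=9
cmp edx, 11  (cmp 9,11)
jl start: taken
esi=M[216]=22
esi=22-5=17
esi=M[216]=22
esi=22|5=23
esi=M[216]=22
esi=22^9=31
eax=216+4=220
edx=9+1=10
cmp edx, 11  (cmp 10,11)
jl start: taken
esi=M[220]=-5
esi=(-5)-5=-10
esi=M[220]=-5
esi=(-5)|5=-1
esi=M[220]=-5
esi=(-5)^9=-14
eax=220+4=224
edx=10+1=11
cmp edx, 11  (cmp 11,11)
jl start: not taken
mov [204], esi → M[204]=-14
halt.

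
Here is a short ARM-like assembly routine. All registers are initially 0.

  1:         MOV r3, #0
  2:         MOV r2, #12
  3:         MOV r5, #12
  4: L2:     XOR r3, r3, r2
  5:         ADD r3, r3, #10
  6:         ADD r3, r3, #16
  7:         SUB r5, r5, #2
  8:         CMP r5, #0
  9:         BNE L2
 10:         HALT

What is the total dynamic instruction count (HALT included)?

40

after MOV r3, #0: r3=0
after MOV r2, #12: r2=12
after MOV r5, #12: r5=12
after XOR r3, r3, r2: r3=0^12=12
after ADD r3, r3, #10: r3=12+10=22
after ADD r3, r3, #16: r3=22+16=38
after SUB r5, r5, #2: r5=12-2=10
CMP r5, #0  (cmp 10,0)
BNE L2: taken
after XOR r3, r3, r2: r3=38^12=42
after ADD r3, r3, #10: r3=42+10=52
after ADD r3, r3, #16: r3=52+16=68
after SUB r5, r5, #2: r5=10-2=8
CMP r5, #0  (cmp 8,0)
BNE L2: taken
after XOR r3, r3, r2: r3=68^12=72
after ADD r3, r3, #10: r3=72+10=82
after ADD r3, r3, #16: r3=82+16=98
after SUB r5, r5, #2: r5=8-2=6
CMP r5, #0  (cmp 6,0)
BNE L2: taken
after XOR r3, r3, r2: r3=98^12=110
after ADD r3, r3, #10: r3=110+10=120
after ADD r3, r3, #16: r3=120+16=136
after SUB r5, r5, #2: r5=6-2=4
CMP r5, #0  (cmp 4,0)
BNE L2: taken
after XOR r3, r3, r2: r3=136^12=132
after ADD r3, r3, #10: r3=132+10=142
after ADD r3, r3, #16: r3=142+16=158
after SUB r5, r5, #2: r5=4-2=2
CMP r5, #0  (cmp 2,0)
BNE L2: taken
after XOR r3, r3, r2: r3=158^12=146
after ADD r3, r3, #10: r3=146+10=156
after ADD r3, r3, #16: r3=156+16=172
after SUB r5, r5, #2: r5=2-2=0
CMP r5, #0  (cmp 0,0)
BNE L2: not taken
halt.
Total executed instructions: 40.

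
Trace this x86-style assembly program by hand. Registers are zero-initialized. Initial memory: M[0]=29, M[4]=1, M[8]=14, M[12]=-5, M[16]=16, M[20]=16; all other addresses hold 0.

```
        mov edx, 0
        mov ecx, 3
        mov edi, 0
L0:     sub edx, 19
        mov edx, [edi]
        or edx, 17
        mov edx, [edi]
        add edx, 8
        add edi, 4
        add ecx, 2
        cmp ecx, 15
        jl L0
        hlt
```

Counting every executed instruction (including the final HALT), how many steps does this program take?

58

after mov edx, 0: edx=0
after mov ecx, 3: ecx=3
after mov edi, 0: edi=0
after sub edx, 19: edx=0-19=-19
after mov edx, [edi]: edx=M[0]=29
after or edx, 17: edx=29|17=29
after mov edx, [edi]: edx=M[0]=29
after add edx, 8: edx=29+8=37
after add edi, 4: edi=0+4=4
after add ecx, 2: ecx=3+2=5
cmp ecx, 15  (cmp 5,15)
jl L0: taken
after sub edx, 19: edx=37-19=18
after mov edx, [edi]: edx=M[4]=1
after or edx, 17: edx=1|17=17
after mov edx, [edi]: edx=M[4]=1
after add edx, 8: edx=1+8=9
after add edi, 4: edi=4+4=8
after add ecx, 2: ecx=5+2=7
cmp ecx, 15  (cmp 7,15)
jl L0: taken
after sub edx, 19: edx=9-19=-10
after mov edx, [edi]: edx=M[8]=14
after or edx, 17: edx=14|17=31
after mov edx, [edi]: edx=M[8]=14
after add edx, 8: edx=14+8=22
after add edi, 4: edi=8+4=12
after add ecx, 2: ecx=7+2=9
cmp ecx, 15  (cmp 9,15)
jl L0: taken
after sub edx, 19: edx=22-19=3
after mov edx, [edi]: edx=M[12]=-5
after or edx, 17: edx=(-5)|17=-5
after mov edx, [edi]: edx=M[12]=-5
after add edx, 8: edx=(-5)+8=3
after add edi, 4: edi=12+4=16
after add ecx, 2: ecx=9+2=11
cmp ecx, 15  (cmp 11,15)
jl L0: taken
after sub edx, 19: edx=3-19=-16
after mov edx, [edi]: edx=M[16]=16
after or edx, 17: edx=16|17=17
after mov edx, [edi]: edx=M[16]=16
after add edx, 8: edx=16+8=24
after add edi, 4: edi=16+4=20
after add ecx, 2: ecx=11+2=13
cmp ecx, 15  (cmp 13,15)
jl L0: taken
after sub edx, 19: edx=24-19=5
after mov edx, [edi]: edx=M[20]=16
after or edx, 17: edx=16|17=17
after mov edx, [edi]: edx=M[20]=16
after add edx, 8: edx=16+8=24
after add edi, 4: edi=20+4=24
after add ecx, 2: ecx=13+2=15
cmp ecx, 15  (cmp 15,15)
jl L0: not taken
halt.
Total executed instructions: 58.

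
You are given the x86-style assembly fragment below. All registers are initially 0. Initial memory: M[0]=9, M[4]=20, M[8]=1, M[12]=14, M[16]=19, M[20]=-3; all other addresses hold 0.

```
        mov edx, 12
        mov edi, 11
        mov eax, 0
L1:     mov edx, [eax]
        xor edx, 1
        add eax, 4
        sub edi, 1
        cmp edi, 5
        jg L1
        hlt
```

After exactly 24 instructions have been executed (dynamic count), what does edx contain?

15

after mov edx, 12: edx=12
after mov edi, 11: edi=11
after mov eax, 0: eax=0
after mov edx, [eax]: edx=M[0]=9
after xor edx, 1: edx=9^1=8
after add eax, 4: eax=0+4=4
after sub edi, 1: edi=11-1=10
cmp edi, 5  (cmp 10,5)
jg L1: taken
after mov edx, [eax]: edx=M[4]=20
after xor edx, 1: edx=20^1=21
after add eax, 4: eax=4+4=8
after sub edi, 1: edi=10-1=9
cmp edi, 5  (cmp 9,5)
jg L1: taken
after mov edx, [eax]: edx=M[8]=1
after xor edx, 1: edx=1^1=0
after add eax, 4: eax=8+4=12
after sub edi, 1: edi=9-1=8
cmp edi, 5  (cmp 8,5)
jg L1: taken
after mov edx, [eax]: edx=M[12]=14
after xor edx, 1: edx=14^1=15
after add eax, 4: eax=12+4=16
After step 24: edx = 15.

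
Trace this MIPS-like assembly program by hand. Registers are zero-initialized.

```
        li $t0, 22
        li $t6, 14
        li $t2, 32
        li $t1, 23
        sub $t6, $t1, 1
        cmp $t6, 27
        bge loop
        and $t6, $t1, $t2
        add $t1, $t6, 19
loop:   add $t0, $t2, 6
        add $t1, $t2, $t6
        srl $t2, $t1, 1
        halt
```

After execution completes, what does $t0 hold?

after li $t0, 22: $t0=22
after li $t6, 14: $t6=14
after li $t2, 32: $t2=32
after li $t1, 23: $t1=23
after sub $t6, $t1, 1: $t6=23-1=22
cmp $t6, 27  (cmp 22,27)
bge loop: not taken
after and $t6, $t1, $t2: $t6=23&32=0
after add $t1, $t6, 19: $t1=0+19=19
after add $t0, $t2, 6: $t0=32+6=38
after add $t1, $t2, $t6: $t1=32+0=32
after srl $t2, $t1, 1: $t2=32>>1=16
halt.

38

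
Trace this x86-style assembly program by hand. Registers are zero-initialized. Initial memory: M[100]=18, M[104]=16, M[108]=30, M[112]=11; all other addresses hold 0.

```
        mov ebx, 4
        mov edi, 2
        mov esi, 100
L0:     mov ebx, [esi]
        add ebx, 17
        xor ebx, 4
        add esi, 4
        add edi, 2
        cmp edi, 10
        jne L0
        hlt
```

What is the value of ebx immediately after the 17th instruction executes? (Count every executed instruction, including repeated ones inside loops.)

37

after mov ebx, 4: ebx=4
after mov edi, 2: edi=2
after mov esi, 100: esi=100
after mov ebx, [esi]: ebx=M[100]=18
after add ebx, 17: ebx=18+17=35
after xor ebx, 4: ebx=35^4=39
after add esi, 4: esi=100+4=104
after add edi, 2: edi=2+2=4
cmp edi, 10  (cmp 4,10)
jne L0: taken
after mov ebx, [esi]: ebx=M[104]=16
after add ebx, 17: ebx=16+17=33
after xor ebx, 4: ebx=33^4=37
after add esi, 4: esi=104+4=108
after add edi, 2: edi=4+2=6
cmp edi, 10  (cmp 6,10)
jne L0: taken
After step 17: ebx = 37.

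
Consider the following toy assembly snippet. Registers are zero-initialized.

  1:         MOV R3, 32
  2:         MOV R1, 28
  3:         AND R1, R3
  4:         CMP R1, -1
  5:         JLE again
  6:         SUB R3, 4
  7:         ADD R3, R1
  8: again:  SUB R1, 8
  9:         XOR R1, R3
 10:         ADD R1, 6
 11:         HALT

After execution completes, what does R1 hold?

MOV R3, 32 → R3=32
MOV R1, 28 → R1=28
AND R1, R3 → R1=28&32=0
CMP R1, -1  (cmp 0,-1)
JLE again: not taken
SUB R3, 4 → R3=32-4=28
ADD R3, R1 → R3=28+0=28
SUB R1, 8 → R1=0-8=-8
XOR R1, R3 → R1=(-8)^28=-28
ADD R1, 6 → R1=(-28)+6=-22
halt.

-22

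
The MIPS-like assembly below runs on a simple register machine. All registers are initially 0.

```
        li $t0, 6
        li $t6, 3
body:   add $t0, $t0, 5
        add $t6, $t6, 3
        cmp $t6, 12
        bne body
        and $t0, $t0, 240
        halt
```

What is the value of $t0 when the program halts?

after li $t0, 6: $t0=6
after li $t6, 3: $t6=3
after add $t0, $t0, 5: $t0=6+5=11
after add $t6, $t6, 3: $t6=3+3=6
cmp $t6, 12  (cmp 6,12)
bne body: taken
after add $t0, $t0, 5: $t0=11+5=16
after add $t6, $t6, 3: $t6=6+3=9
cmp $t6, 12  (cmp 9,12)
bne body: taken
after add $t0, $t0, 5: $t0=16+5=21
after add $t6, $t6, 3: $t6=9+3=12
cmp $t6, 12  (cmp 12,12)
bne body: not taken
after and $t0, $t0, 240: $t0=21&240=16
halt.

16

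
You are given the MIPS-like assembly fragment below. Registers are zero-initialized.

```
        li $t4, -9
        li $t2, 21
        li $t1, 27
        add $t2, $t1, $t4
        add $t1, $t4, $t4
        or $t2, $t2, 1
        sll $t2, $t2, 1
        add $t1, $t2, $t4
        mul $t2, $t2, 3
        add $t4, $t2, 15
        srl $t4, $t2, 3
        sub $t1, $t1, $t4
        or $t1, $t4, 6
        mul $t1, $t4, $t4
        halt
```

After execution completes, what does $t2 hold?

114

after li $t4, -9: $t4=-9
after li $t2, 21: $t2=21
after li $t1, 27: $t1=27
after add $t2, $t1, $t4: $t2=27+(-9)=18
after add $t1, $t4, $t4: $t1=(-9)+(-9)=-18
after or $t2, $t2, 1: $t2=18|1=19
after sll $t2, $t2, 1: $t2=19<<1=38
after add $t1, $t2, $t4: $t1=38+(-9)=29
after mul $t2, $t2, 3: $t2=38*3=114
after add $t4, $t2, 15: $t4=114+15=129
after srl $t4, $t2, 3: $t4=114>>3=14
after sub $t1, $t1, $t4: $t1=29-14=15
after or $t1, $t4, 6: $t1=14|6=14
after mul $t1, $t4, $t4: $t1=14*14=196
halt.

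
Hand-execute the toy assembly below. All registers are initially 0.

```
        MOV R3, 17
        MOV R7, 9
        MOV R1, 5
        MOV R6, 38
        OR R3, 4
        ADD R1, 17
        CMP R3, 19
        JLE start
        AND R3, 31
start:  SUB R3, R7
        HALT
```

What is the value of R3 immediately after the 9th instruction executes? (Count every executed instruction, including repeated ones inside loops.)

21

after MOV R3, 17: R3=17
after MOV R7, 9: R7=9
after MOV R1, 5: R1=5
after MOV R6, 38: R6=38
after OR R3, 4: R3=17|4=21
after ADD R1, 17: R1=5+17=22
CMP R3, 19  (cmp 21,19)
JLE start: not taken
after AND R3, 31: R3=21&31=21
After step 9: R3 = 21.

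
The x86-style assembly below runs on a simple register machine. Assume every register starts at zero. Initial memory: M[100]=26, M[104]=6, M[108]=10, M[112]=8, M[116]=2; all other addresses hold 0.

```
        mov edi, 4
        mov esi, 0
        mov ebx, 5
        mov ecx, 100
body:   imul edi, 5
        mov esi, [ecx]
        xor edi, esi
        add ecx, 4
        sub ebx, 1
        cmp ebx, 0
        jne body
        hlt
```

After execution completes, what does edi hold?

mov edi, 4 → edi=4
mov esi, 0 → esi=0
mov ebx, 5 → ebx=5
mov ecx, 100 → ecx=100
imul edi, 5 → edi=4*5=20
mov esi, [ecx] → esi=M[100]=26
xor edi, esi → edi=20^26=14
add ecx, 4 → ecx=100+4=104
sub ebx, 1 → ebx=5-1=4
cmp ebx, 0  (cmp 4,0)
jne body: taken
imul edi, 5 → edi=14*5=70
mov esi, [ecx] → esi=M[104]=6
xor edi, esi → edi=70^6=64
add ecx, 4 → ecx=104+4=108
sub ebx, 1 → ebx=4-1=3
cmp ebx, 0  (cmp 3,0)
jne body: taken
imul edi, 5 → edi=64*5=320
mov esi, [ecx] → esi=M[108]=10
xor edi, esi → edi=320^10=330
add ecx, 4 → ecx=108+4=112
sub ebx, 1 → ebx=3-1=2
cmp ebx, 0  (cmp 2,0)
jne body: taken
imul edi, 5 → edi=330*5=1650
mov esi, [ecx] → esi=M[112]=8
xor edi, esi → edi=1650^8=1658
add ecx, 4 → ecx=112+4=116
sub ebx, 1 → ebx=2-1=1
cmp ebx, 0  (cmp 1,0)
jne body: taken
imul edi, 5 → edi=1658*5=8290
mov esi, [ecx] → esi=M[116]=2
xor edi, esi → edi=8290^2=8288
add ecx, 4 → ecx=116+4=120
sub ebx, 1 → ebx=1-1=0
cmp ebx, 0  (cmp 0,0)
jne body: not taken
halt.

8288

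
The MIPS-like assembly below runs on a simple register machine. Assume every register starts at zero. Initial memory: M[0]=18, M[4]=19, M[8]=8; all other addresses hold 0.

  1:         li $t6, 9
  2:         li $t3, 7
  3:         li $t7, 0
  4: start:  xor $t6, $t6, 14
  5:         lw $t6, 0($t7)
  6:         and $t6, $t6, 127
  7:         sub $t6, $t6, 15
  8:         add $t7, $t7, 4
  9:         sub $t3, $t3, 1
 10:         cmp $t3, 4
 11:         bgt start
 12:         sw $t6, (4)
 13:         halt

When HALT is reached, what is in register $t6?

li $t6, 9 → $t6=9
li $t3, 7 → $t3=7
li $t7, 0 → $t7=0
xor $t6, $t6, 14 → $t6=9^14=7
lw $t6, 0($t7) → $t6=M[0]=18
and $t6, $t6, 127 → $t6=18&127=18
sub $t6, $t6, 15 → $t6=18-15=3
add $t7, $t7, 4 → $t7=0+4=4
sub $t3, $t3, 1 → $t3=7-1=6
cmp $t3, 4  (cmp 6,4)
bgt start: taken
xor $t6, $t6, 14 → $t6=3^14=13
lw $t6, 0($t7) → $t6=M[4]=19
and $t6, $t6, 127 → $t6=19&127=19
sub $t6, $t6, 15 → $t6=19-15=4
add $t7, $t7, 4 → $t7=4+4=8
sub $t3, $t3, 1 → $t3=6-1=5
cmp $t3, 4  (cmp 5,4)
bgt start: taken
xor $t6, $t6, 14 → $t6=4^14=10
lw $t6, 0($t7) → $t6=M[8]=8
and $t6, $t6, 127 → $t6=8&127=8
sub $t6, $t6, 15 → $t6=8-15=-7
add $t7, $t7, 4 → $t7=8+4=12
sub $t3, $t3, 1 → $t3=5-1=4
cmp $t3, 4  (cmp 4,4)
bgt start: not taken
sw $t6, (4) → M[4]=-7
halt.

-7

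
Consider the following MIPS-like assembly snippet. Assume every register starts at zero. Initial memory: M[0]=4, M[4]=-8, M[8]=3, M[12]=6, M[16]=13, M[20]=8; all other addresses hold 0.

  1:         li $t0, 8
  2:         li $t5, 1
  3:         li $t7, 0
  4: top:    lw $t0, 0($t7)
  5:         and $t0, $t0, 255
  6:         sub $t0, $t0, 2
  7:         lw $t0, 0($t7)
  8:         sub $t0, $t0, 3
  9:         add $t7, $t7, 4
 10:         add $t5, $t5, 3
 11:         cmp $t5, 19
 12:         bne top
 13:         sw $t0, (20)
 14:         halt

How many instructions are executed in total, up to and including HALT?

$t0=8
$t5=1
$t7=0
$t0=M[0]=4
$t0=4&255=4
$t0=4-2=2
$t0=M[0]=4
$t0=4-3=1
$t7=0+4=4
$t5=1+3=4
cmp $t5, 19  (cmp 4,19)
bne top: taken
$t0=M[4]=-8
$t0=(-8)&255=248
$t0=248-2=246
$t0=M[4]=-8
$t0=(-8)-3=-11
$t7=4+4=8
$t5=4+3=7
cmp $t5, 19  (cmp 7,19)
bne top: taken
$t0=M[8]=3
$t0=3&255=3
$t0=3-2=1
$t0=M[8]=3
$t0=3-3=0
$t7=8+4=12
$t5=7+3=10
cmp $t5, 19  (cmp 10,19)
bne top: taken
$t0=M[12]=6
$t0=6&255=6
$t0=6-2=4
$t0=M[12]=6
$t0=6-3=3
$t7=12+4=16
$t5=10+3=13
cmp $t5, 19  (cmp 13,19)
bne top: taken
$t0=M[16]=13
$t0=13&255=13
$t0=13-2=11
$t0=M[16]=13
$t0=13-3=10
$t7=16+4=20
$t5=13+3=16
cmp $t5, 19  (cmp 16,19)
bne top: taken
$t0=M[20]=8
$t0=8&255=8
$t0=8-2=6
$t0=M[20]=8
$t0=8-3=5
$t7=20+4=24
$t5=16+3=19
cmp $t5, 19  (cmp 19,19)
bne top: not taken
sw $t0, (20) → M[20]=5
halt.
Total executed instructions: 59.

59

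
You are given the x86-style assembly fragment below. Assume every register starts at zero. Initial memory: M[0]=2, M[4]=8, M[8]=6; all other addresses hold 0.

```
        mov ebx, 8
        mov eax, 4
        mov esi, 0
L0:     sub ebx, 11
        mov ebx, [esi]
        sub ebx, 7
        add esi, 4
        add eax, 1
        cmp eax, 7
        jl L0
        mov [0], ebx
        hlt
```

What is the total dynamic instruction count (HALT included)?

after mov ebx, 8: ebx=8
after mov eax, 4: eax=4
after mov esi, 0: esi=0
after sub ebx, 11: ebx=8-11=-3
after mov ebx, [esi]: ebx=M[0]=2
after sub ebx, 7: ebx=2-7=-5
after add esi, 4: esi=0+4=4
after add eax, 1: eax=4+1=5
cmp eax, 7  (cmp 5,7)
jl L0: taken
after sub ebx, 11: ebx=(-5)-11=-16
after mov ebx, [esi]: ebx=M[4]=8
after sub ebx, 7: ebx=8-7=1
after add esi, 4: esi=4+4=8
after add eax, 1: eax=5+1=6
cmp eax, 7  (cmp 6,7)
jl L0: taken
after sub ebx, 11: ebx=1-11=-10
after mov ebx, [esi]: ebx=M[8]=6
after sub ebx, 7: ebx=6-7=-1
after add esi, 4: esi=8+4=12
after add eax, 1: eax=6+1=7
cmp eax, 7  (cmp 7,7)
jl L0: not taken
mov [0], ebx → M[0]=-1
halt.
Total executed instructions: 26.

26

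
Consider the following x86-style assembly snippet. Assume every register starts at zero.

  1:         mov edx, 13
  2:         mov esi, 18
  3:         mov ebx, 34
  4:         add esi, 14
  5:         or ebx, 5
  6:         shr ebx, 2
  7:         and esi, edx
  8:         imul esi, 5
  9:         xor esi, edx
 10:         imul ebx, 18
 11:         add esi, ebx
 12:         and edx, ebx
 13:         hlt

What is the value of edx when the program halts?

mov edx, 13 → edx=13
mov esi, 18 → esi=18
mov ebx, 34 → ebx=34
add esi, 14 → esi=18+14=32
or ebx, 5 → ebx=34|5=39
shr ebx, 2 → ebx=39>>2=9
and esi, edx → esi=32&13=0
imul esi, 5 → esi=0*5=0
xor esi, edx → esi=0^13=13
imul ebx, 18 → ebx=9*18=162
add esi, ebx → esi=13+162=175
and edx, ebx → edx=13&162=0
halt.

0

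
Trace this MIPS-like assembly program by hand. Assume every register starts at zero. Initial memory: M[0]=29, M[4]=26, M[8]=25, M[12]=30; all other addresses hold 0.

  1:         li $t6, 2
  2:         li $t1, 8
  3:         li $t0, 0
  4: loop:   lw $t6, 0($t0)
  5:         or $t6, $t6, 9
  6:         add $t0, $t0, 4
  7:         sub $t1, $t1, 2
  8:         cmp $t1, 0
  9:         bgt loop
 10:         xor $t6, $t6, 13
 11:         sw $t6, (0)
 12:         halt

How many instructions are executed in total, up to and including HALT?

li $t6, 2 → $t6=2
li $t1, 8 → $t1=8
li $t0, 0 → $t0=0
lw $t6, 0($t0) → $t6=M[0]=29
or $t6, $t6, 9 → $t6=29|9=29
add $t0, $t0, 4 → $t0=0+4=4
sub $t1, $t1, 2 → $t1=8-2=6
cmp $t1, 0  (cmp 6,0)
bgt loop: taken
lw $t6, 0($t0) → $t6=M[4]=26
or $t6, $t6, 9 → $t6=26|9=27
add $t0, $t0, 4 → $t0=4+4=8
sub $t1, $t1, 2 → $t1=6-2=4
cmp $t1, 0  (cmp 4,0)
bgt loop: taken
lw $t6, 0($t0) → $t6=M[8]=25
or $t6, $t6, 9 → $t6=25|9=25
add $t0, $t0, 4 → $t0=8+4=12
sub $t1, $t1, 2 → $t1=4-2=2
cmp $t1, 0  (cmp 2,0)
bgt loop: taken
lw $t6, 0($t0) → $t6=M[12]=30
or $t6, $t6, 9 → $t6=30|9=31
add $t0, $t0, 4 → $t0=12+4=16
sub $t1, $t1, 2 → $t1=2-2=0
cmp $t1, 0  (cmp 0,0)
bgt loop: not taken
xor $t6, $t6, 13 → $t6=31^13=18
sw $t6, (0) → M[0]=18
halt.
Total executed instructions: 30.

30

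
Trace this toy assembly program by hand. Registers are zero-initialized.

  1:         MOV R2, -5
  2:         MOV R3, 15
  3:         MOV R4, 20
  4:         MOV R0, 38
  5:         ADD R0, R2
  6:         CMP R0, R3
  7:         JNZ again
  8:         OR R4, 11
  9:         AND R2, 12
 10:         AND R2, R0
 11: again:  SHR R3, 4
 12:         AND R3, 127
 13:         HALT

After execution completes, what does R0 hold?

33

after MOV R2, -5: R2=-5
after MOV R3, 15: R3=15
after MOV R4, 20: R4=20
after MOV R0, 38: R0=38
after ADD R0, R2: R0=38+(-5)=33
CMP R0, R3  (cmp 33,15)
JNZ again: taken
after SHR R3, 4: R3=15>>4=0
after AND R3, 127: R3=0&127=0
halt.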